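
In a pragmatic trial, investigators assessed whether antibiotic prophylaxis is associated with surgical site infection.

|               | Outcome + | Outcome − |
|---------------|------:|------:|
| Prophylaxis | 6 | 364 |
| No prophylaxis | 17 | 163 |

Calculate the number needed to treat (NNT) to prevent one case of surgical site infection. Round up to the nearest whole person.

Risk in treated group = 6/370 = 0.01622; risk in control = 17/180 = 0.09444.
Absolute risk reduction = 0.09444 − 0.01622 = 0.07823
NNT = 1 / ARR = 1 / 0.07823 = 12.783 → round up → 13

13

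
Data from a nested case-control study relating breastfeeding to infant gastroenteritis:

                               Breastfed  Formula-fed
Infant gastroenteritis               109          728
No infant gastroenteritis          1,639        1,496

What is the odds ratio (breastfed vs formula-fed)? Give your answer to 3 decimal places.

Reading the table with exposure as columns: a = 109 (Breastfed, case), b = 1639 (Breastfed, non-case), c = 728 (Formula-fed, case), d = 1496.
OR = (a·d)/(b·c) = (109 × 1496) / (1639 × 728) = 163064 / 1193192 = 0.13666
Exposure is associated with lower odds of infant gastroenteritis (OR = 0.14 < 1).

0.137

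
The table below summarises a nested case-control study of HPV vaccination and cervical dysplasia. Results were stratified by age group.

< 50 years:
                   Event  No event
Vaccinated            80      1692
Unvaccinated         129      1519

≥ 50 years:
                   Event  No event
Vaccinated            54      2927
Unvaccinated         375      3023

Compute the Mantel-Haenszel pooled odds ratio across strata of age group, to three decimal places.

0.259

OR_MH = Σ(aᵢdᵢ/nᵢ) / Σ(bᵢcᵢ/nᵢ), where nᵢ is the stratum total.
Stratum 1 (< 50 years): n = 3420; a·d/n = 80·1519/3420 = 35.5322; b·c/n = 1692·129/3420 = 63.8211
Stratum 2 (≥ 50 years): n = 6379; a·d/n = 54·3023/6379 = 25.5905; b·c/n = 2927·375/6379 = 172.0685
OR_MH = (35.5322 + 25.5905) / (63.8211 + 172.0685) = 61.1227 / 235.8896 = 0.25912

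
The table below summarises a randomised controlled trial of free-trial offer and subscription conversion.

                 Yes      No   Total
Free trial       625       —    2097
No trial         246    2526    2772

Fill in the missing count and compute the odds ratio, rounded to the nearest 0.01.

The missing cell is in the exposed row: 2097 − 625 = 1472.
So a = 625, b = 1472, c = 246, d = 2526.
OR = (a·d)/(b·c) = (625 × 2526) / (1472 × 246) = 1578750 / 362112 = 4.35984

4.36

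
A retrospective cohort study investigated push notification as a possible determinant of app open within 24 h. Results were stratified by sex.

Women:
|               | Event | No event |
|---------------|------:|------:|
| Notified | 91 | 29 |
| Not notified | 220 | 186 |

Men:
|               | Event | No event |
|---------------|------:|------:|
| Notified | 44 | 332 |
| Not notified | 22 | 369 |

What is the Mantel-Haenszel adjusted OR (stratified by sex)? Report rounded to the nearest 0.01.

2.46

OR_MH = Σ(aᵢdᵢ/nᵢ) / Σ(bᵢcᵢ/nᵢ), where nᵢ is the stratum total.
Stratum 1 (Women): n = 526; a·d/n = 91·186/526 = 32.1787; b·c/n = 29·220/526 = 12.1293
Stratum 2 (Men): n = 767; a·d/n = 44·369/767 = 21.1682; b·c/n = 332·22/767 = 9.5228
OR_MH = (32.1787 + 21.1682) / (12.1293 + 9.5228) = 53.3469 / 21.6521 = 2.46382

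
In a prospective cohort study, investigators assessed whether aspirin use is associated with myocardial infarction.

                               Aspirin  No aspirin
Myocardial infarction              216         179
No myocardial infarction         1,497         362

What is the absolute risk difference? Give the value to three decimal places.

-0.205

Reading the table with exposure as columns: a = 216 (Aspirin, case), b = 1497 (Aspirin, non-case), c = 179 (No aspirin, case), d = 362.
Risk in exposed = 216/1713 = 0.126095; risk in unexposed = 179/541 = 0.330869.
Risk difference = 0.126095 − 0.330869 = -0.204774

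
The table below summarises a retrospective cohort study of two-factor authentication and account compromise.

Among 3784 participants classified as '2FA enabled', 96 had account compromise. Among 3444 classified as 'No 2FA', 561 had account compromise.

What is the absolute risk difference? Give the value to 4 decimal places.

From the description: a = 96, b = 3688, c = 561, d = 2883.
Risk in exposed = 96/3784 = 0.025370; risk in unexposed = 561/3444 = 0.162892.
Risk difference = 0.025370 − 0.162892 = -0.137522

-0.1375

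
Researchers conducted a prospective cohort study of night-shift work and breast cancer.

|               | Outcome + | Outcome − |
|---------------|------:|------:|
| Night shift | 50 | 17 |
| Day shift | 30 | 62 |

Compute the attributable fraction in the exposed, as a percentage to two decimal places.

Cells: a = 50, b = 17, c = 30, d = 62.
Risk in exposed = 50/67 = 0.74627; risk in unexposed = 30/92 = 0.32609.
RR = 0.74627/0.32609 = 2.28856
AR% = (RR − 1)/RR × 100 = (2.28856 − 1)/2.28856 × 100 = 56.3043%

56.30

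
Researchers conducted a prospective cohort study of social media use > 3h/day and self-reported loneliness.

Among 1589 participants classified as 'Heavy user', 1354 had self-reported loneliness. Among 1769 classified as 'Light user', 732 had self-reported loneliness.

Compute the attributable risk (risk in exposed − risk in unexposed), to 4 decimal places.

From the description: a = 1354, b = 235, c = 732, d = 1037.
Risk in exposed = 1354/1589 = 0.852108; risk in unexposed = 732/1769 = 0.413793.
Risk difference = 0.852108 − 0.413793 = 0.438315

0.4383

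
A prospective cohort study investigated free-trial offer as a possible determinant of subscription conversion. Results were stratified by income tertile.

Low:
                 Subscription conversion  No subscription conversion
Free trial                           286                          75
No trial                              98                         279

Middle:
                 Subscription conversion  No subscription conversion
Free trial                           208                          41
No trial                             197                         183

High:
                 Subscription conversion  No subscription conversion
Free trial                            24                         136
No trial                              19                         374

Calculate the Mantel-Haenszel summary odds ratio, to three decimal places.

OR_MH = Σ(aᵢdᵢ/nᵢ) / Σ(bᵢcᵢ/nᵢ), where nᵢ is the stratum total.
Stratum 1 (Low): n = 738; a·d/n = 286·279/738 = 108.1220; b·c/n = 75·98/738 = 9.9593
Stratum 2 (Middle): n = 629; a·d/n = 208·183/629 = 60.5151; b·c/n = 41·197/629 = 12.8410
Stratum 3 (High): n = 553; a·d/n = 24·374/553 = 16.2315; b·c/n = 136·19/553 = 4.6727
OR_MH = (108.1220 + 60.5151 + 16.2315) / (9.9593 + 12.8410 + 4.6727) = 184.8685 / 27.4731 = 6.72908

6.729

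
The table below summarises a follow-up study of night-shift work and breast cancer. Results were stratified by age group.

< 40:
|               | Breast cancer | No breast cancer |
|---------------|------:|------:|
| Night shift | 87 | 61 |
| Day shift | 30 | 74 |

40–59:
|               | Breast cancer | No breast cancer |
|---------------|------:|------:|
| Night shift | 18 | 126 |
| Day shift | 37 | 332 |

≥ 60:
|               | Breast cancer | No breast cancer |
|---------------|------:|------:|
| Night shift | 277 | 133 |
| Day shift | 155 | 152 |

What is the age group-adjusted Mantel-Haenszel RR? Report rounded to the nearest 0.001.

1.436

RR_MH = Σ(aᵢ·n₀ᵢ/nᵢ) / Σ(cᵢ·n₁ᵢ/nᵢ), with n₁ᵢ = aᵢ+bᵢ (exposed), n₀ᵢ = cᵢ+dᵢ (unexposed), nᵢ = n₁ᵢ+n₀ᵢ.
Stratum 1 (< 40): n₁ = 148, n₀ = 104, n = 252; a·n₀/n = 87·104/252 = 35.9048; c·n₁/n = 30·148/252 = 17.6190
Stratum 2 (40–59): n₁ = 144, n₀ = 369, n = 513; a·n₀/n = 18·369/513 = 12.9474; c·n₁/n = 37·144/513 = 10.3860
Stratum 3 (≥ 60): n₁ = 410, n₀ = 307, n = 717; a·n₀/n = 277·307/717 = 118.6039; c·n₁/n = 155·410/717 = 88.6332
RR_MH = (35.9048 + 12.9474 + 118.6039) / (17.6190 + 10.3860 + 88.6332) = 167.4560 / 116.6382 = 1.43569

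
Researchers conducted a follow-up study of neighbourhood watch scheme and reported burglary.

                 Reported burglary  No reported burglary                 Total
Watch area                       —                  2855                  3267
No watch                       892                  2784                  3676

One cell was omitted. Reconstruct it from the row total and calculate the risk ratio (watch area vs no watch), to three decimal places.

0.520

The missing cell is in the exposed row: 3267 − 2855 = 412.
So a = 412, b = 2855, c = 892, d = 2784.
RR = [a/(a+b)] / [c/(c+d)] = (412/3267) / (892/3676) = 0.12611/0.24266 = 0.51971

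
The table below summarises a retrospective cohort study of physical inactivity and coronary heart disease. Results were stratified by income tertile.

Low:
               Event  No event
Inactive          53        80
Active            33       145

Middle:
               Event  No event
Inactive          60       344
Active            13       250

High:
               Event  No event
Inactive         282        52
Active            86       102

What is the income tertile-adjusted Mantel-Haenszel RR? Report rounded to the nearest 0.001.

2.020

RR_MH = Σ(aᵢ·n₀ᵢ/nᵢ) / Σ(cᵢ·n₁ᵢ/nᵢ), with n₁ᵢ = aᵢ+bᵢ (exposed), n₀ᵢ = cᵢ+dᵢ (unexposed), nᵢ = n₁ᵢ+n₀ᵢ.
Stratum 1 (Low): n₁ = 133, n₀ = 178, n = 311; a·n₀/n = 53·178/311 = 30.3344; c·n₁/n = 33·133/311 = 14.1125
Stratum 2 (Middle): n₁ = 404, n₀ = 263, n = 667; a·n₀/n = 60·263/667 = 23.6582; c·n₁/n = 13·404/667 = 7.8741
Stratum 3 (High): n₁ = 334, n₀ = 188, n = 522; a·n₀/n = 282·188/522 = 101.5632; c·n₁/n = 86·334/522 = 55.0268
RR_MH = (30.3344 + 23.6582 + 101.5632) / (14.1125 + 7.8741 + 55.0268) = 155.5558 / 77.0134 = 2.01985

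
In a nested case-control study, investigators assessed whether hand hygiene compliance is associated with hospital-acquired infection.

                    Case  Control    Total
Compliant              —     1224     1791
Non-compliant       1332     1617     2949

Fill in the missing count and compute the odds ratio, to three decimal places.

The missing cell is in the exposed row: 1791 − 1224 = 567.
So a = 567, b = 1224, c = 1332, d = 1617.
OR = (a·d)/(b·c) = (567 × 1617) / (1224 × 1332) = 916839 / 1630368 = 0.56235

0.562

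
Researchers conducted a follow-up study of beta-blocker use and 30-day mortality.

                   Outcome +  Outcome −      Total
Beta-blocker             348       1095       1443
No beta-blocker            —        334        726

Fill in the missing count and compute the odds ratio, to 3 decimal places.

The missing cell is in the unexposed row: 726 − 334 = 392.
So a = 348, b = 1095, c = 392, d = 334.
OR = (a·d)/(b·c) = (348 × 334) / (1095 × 392) = 116232 / 429240 = 0.27079

0.271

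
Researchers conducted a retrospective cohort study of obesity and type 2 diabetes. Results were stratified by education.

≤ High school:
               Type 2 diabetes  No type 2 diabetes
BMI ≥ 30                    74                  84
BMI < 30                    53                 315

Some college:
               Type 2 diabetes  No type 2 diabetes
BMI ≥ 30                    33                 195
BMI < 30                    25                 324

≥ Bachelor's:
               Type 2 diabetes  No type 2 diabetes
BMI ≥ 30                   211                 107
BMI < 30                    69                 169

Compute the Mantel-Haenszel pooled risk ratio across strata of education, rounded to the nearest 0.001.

2.483

RR_MH = Σ(aᵢ·n₀ᵢ/nᵢ) / Σ(cᵢ·n₁ᵢ/nᵢ), with n₁ᵢ = aᵢ+bᵢ (exposed), n₀ᵢ = cᵢ+dᵢ (unexposed), nᵢ = n₁ᵢ+n₀ᵢ.
Stratum 1 (≤ High school): n₁ = 158, n₀ = 368, n = 526; a·n₀/n = 74·368/526 = 51.7719; c·n₁/n = 53·158/526 = 15.9202
Stratum 2 (Some college): n₁ = 228, n₀ = 349, n = 577; a·n₀/n = 33·349/577 = 19.9601; c·n₁/n = 25·228/577 = 9.8787
Stratum 3 (≥ Bachelor's): n₁ = 318, n₀ = 238, n = 556; a·n₀/n = 211·238/556 = 90.3201; c·n₁/n = 69·318/556 = 39.4640
RR_MH = (51.7719 + 19.9601 + 90.3201) / (15.9202 + 9.8787 + 39.4640) = 162.0521 / 65.2629 = 2.48307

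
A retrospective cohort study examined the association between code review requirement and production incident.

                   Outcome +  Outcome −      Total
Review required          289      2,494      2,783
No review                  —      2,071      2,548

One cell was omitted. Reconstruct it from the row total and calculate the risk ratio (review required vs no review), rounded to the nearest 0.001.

0.555

The missing cell is in the unexposed row: 2548 − 2071 = 477.
So a = 289, b = 2494, c = 477, d = 2071.
RR = [a/(a+b)] / [c/(c+d)] = (289/2783) / (477/2548) = 0.10384/0.18721 = 0.55471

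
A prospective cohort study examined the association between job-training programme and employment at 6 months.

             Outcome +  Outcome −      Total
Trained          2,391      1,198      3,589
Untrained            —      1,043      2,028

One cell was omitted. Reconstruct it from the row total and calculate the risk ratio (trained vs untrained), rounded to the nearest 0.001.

The missing cell is in the unexposed row: 2028 − 1043 = 985.
So a = 2391, b = 1198, c = 985, d = 1043.
RR = [a/(a+b)] / [c/(c+d)] = (2391/3589) / (985/2028) = 0.66620/0.48570 = 1.37163

1.372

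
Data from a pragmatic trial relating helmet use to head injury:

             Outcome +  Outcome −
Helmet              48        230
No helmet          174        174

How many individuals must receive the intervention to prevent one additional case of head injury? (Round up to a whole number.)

4

Risk in treated group = 48/278 = 0.17266; risk in control = 174/348 = 0.50000.
Absolute risk reduction = 0.50000 − 0.17266 = 0.32734
NNT = 1 / ARR = 1 / 0.32734 = 3.055 → round up → 4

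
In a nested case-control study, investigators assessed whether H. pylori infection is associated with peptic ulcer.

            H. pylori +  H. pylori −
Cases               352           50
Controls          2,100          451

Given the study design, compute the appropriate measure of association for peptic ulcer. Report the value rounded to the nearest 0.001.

1.512

Reading the table with exposure as columns: a = 352 (H. pylori +, case), b = 2100 (H. pylori +, non-case), c = 50 (H. pylori −, case), d = 451.
This is a nested case-control study: participants were sampled on outcome status, so risks in the source population cannot be estimated directly — relative risk is not valid here. The odds ratio is the appropriate measure.
OR = (a·d)/(b·c) = (352 × 451) / (2100 × 50) = 158752 / 105000 = 1.51192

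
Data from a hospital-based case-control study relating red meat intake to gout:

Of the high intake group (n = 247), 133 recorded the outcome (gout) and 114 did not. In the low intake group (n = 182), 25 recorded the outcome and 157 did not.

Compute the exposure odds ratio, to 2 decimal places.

From the description: a = 133, b = 114, c = 25, d = 157.
OR = (a·d)/(b·c) = (133 × 157) / (114 × 25) = 20881 / 2850 = 7.32667
The odds of gout are about 7.33 times as high in the high intake group.

7.33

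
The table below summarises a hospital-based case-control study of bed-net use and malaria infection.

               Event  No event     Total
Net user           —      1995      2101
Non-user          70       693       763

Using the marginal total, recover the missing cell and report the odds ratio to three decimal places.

The missing cell is in the exposed row: 2101 − 1995 = 106.
So a = 106, b = 1995, c = 70, d = 693.
OR = (a·d)/(b·c) = (106 × 693) / (1995 × 70) = 73458 / 139650 = 0.52602

0.526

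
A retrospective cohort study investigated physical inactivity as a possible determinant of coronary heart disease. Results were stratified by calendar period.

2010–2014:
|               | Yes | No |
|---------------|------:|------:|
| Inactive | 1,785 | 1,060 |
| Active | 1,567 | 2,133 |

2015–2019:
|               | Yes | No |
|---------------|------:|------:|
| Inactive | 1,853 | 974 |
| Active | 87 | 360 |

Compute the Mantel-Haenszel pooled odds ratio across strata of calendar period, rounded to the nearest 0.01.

2.81

OR_MH = Σ(aᵢdᵢ/nᵢ) / Σ(bᵢcᵢ/nᵢ), where nᵢ is the stratum total.
Stratum 1 (2010–2014): n = 6545; a·d/n = 1785·2133/6545 = 581.7273; b·c/n = 1060·1567/6545 = 253.7846
Stratum 2 (2015–2019): n = 3274; a·d/n = 1853·360/3274 = 203.7508; b·c/n = 974·87/3274 = 25.8821
OR_MH = (581.7273 + 203.7508) / (253.7846 + 25.8821) = 785.4780 / 279.6667 = 2.80862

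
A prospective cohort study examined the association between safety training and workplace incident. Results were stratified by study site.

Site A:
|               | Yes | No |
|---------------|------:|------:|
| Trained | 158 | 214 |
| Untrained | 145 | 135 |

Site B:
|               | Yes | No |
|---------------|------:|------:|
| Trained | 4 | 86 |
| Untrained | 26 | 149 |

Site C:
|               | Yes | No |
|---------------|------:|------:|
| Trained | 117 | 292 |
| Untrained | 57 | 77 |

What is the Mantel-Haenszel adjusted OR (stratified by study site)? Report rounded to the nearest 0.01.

0.59

OR_MH = Σ(aᵢdᵢ/nᵢ) / Σ(bᵢcᵢ/nᵢ), where nᵢ is the stratum total.
Stratum 1 (Site A): n = 652; a·d/n = 158·135/652 = 32.7147; b·c/n = 214·145/652 = 47.5920
Stratum 2 (Site B): n = 265; a·d/n = 4·149/265 = 2.2491; b·c/n = 86·26/265 = 8.4377
Stratum 3 (Site C): n = 543; a·d/n = 117·77/543 = 16.5912; b·c/n = 292·57/543 = 30.6519
OR_MH = (32.7147 + 2.2491 + 16.5912) / (47.5920 + 8.4377 + 30.6519) = 51.5549 / 86.6817 = 0.59476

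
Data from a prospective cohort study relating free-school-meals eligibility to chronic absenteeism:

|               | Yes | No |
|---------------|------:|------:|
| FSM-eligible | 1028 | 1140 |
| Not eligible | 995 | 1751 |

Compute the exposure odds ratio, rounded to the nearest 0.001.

1.587

Cells: a = 1028, b = 1140, c = 995, d = 1751.
OR = (a·d)/(b·c) = (1028 × 1751) / (1140 × 995) = 1800028 / 1134300 = 1.58691
The odds of chronic absenteeism are about 1.59 times as high in the fsm-eligible group.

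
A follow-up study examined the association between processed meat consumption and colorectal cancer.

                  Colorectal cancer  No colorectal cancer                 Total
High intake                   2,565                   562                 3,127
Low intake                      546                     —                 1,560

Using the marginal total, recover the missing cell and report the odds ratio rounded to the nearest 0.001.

8.476

The missing cell is in the unexposed row: 1560 − 546 = 1014.
So a = 2565, b = 562, c = 546, d = 1014.
OR = (a·d)/(b·c) = (2565 × 1014) / (562 × 546) = 2600910 / 306852 = 8.47611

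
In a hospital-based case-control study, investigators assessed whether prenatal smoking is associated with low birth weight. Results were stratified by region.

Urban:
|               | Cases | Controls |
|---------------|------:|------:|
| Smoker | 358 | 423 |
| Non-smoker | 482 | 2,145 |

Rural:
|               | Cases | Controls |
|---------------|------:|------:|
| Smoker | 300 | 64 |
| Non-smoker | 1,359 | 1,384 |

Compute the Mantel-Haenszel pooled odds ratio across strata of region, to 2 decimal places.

OR_MH = Σ(aᵢdᵢ/nᵢ) / Σ(bᵢcᵢ/nᵢ), where nᵢ is the stratum total.
Stratum 1 (Urban): n = 3408; a·d/n = 358·2145/3408 = 225.3257; b·c/n = 423·482/3408 = 59.8257
Stratum 2 (Rural): n = 3107; a·d/n = 300·1384/3107 = 133.6337; b·c/n = 64·1359/3107 = 27.9936
OR_MH = (225.3257 + 133.6337) / (59.8257 + 27.9936) = 358.9594 / 87.8193 = 4.08748

4.09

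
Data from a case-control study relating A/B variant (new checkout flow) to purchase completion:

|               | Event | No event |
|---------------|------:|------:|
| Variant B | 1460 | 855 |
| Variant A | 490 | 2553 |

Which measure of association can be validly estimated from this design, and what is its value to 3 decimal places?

8.897

Cells: a = 1460, b = 855, c = 490, d = 2553.
This is a case-control study: participants were sampled on outcome status, so risks in the source population cannot be estimated directly — relative risk is not valid here. The odds ratio is the appropriate measure.
OR = (a·d)/(b·c) = (1460 × 2553) / (855 × 490) = 3727380 / 418950 = 8.89696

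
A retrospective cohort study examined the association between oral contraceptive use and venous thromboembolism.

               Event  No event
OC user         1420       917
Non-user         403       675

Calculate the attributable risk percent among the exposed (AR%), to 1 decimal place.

Cells: a = 1420, b = 917, c = 403, d = 675.
Risk in exposed = 1420/2337 = 0.60762; risk in unexposed = 403/1078 = 0.37384.
RR = 0.60762/0.37384 = 1.62534
AR% = (RR − 1)/RR × 100 = (1.62534 − 1)/1.62534 × 100 = 38.4743%

38.5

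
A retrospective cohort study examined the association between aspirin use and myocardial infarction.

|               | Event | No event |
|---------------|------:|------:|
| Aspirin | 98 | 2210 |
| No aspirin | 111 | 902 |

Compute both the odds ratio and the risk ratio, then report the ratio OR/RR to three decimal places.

Cells: a = 98, b = 2210, c = 111, d = 902.
OR = (98·902)/(2210·111) = 88396/245310 = 0.36034
Risk in exposed = 98/2308 = 0.04246; risk in unexposed = 111/1013 = 0.10958; RR = 0.38750
OR/RR = 0.36034 / 0.38750 = 0.92991
The outcome is not rare, so the OR lies further from 1 than the RR.

0.930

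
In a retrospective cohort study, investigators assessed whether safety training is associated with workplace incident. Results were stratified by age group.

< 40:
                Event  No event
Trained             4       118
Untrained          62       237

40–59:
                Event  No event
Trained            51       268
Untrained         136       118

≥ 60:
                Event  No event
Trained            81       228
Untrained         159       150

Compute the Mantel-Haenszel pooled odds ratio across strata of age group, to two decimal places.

0.23

OR_MH = Σ(aᵢdᵢ/nᵢ) / Σ(bᵢcᵢ/nᵢ), where nᵢ is the stratum total.
Stratum 1 (< 40): n = 421; a·d/n = 4·237/421 = 2.2518; b·c/n = 118·62/421 = 17.3777
Stratum 2 (40–59): n = 573; a·d/n = 51·118/573 = 10.5026; b·c/n = 268·136/573 = 63.6091
Stratum 3 (≥ 60): n = 618; a·d/n = 81·150/618 = 19.6602; b·c/n = 228·159/618 = 58.6602
OR_MH = (2.2518 + 10.5026 + 19.6602) / (17.3777 + 63.6091 + 58.6602) = 32.4146 / 139.6469 = 0.23212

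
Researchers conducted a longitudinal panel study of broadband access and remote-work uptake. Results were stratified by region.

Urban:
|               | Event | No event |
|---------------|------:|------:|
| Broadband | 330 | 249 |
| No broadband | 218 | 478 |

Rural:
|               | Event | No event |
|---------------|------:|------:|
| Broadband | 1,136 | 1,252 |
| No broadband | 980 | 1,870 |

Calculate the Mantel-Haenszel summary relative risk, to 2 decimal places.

1.46

RR_MH = Σ(aᵢ·n₀ᵢ/nᵢ) / Σ(cᵢ·n₁ᵢ/nᵢ), with n₁ᵢ = aᵢ+bᵢ (exposed), n₀ᵢ = cᵢ+dᵢ (unexposed), nᵢ = n₁ᵢ+n₀ᵢ.
Stratum 1 (Urban): n₁ = 579, n₀ = 696, n = 1275; a·n₀/n = 330·696/1275 = 180.1412; c·n₁/n = 218·579/1275 = 98.9976
Stratum 2 (Rural): n₁ = 2388, n₀ = 2850, n = 5238; a·n₀/n = 1136·2850/5238 = 618.0985; c·n₁/n = 980·2388/5238 = 446.7812
RR_MH = (180.1412 + 618.0985) / (98.9976 + 446.7812) = 798.2397 / 545.7789 = 1.46257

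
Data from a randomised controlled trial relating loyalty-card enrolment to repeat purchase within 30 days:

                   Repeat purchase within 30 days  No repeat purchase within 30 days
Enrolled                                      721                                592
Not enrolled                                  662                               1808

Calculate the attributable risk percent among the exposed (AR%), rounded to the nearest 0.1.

51.2

Cells: a = 721, b = 592, c = 662, d = 1808.
Risk in exposed = 721/1313 = 0.54912; risk in unexposed = 662/2470 = 0.26802.
RR = 0.54912/0.26802 = 2.04885
AR% = (RR − 1)/RR × 100 = (2.04885 − 1)/2.04885 × 100 = 51.1921%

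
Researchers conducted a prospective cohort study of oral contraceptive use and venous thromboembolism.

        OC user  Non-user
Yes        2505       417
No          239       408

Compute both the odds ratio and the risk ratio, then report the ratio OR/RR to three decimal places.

Reading the table with exposure as columns: a = 2505 (OC user, case), b = 239 (OC user, non-case), c = 417 (Non-user, case), d = 408.
OR = (2505·408)/(239·417) = 1022040/99663 = 10.25496
Risk in exposed = 2505/2744 = 0.91290; risk in unexposed = 417/825 = 0.50545; RR = 1.80610
OR/RR = 10.25496 / 1.80610 = 5.67796
The outcome is not rare, so the OR lies further from 1 than the RR.

5.678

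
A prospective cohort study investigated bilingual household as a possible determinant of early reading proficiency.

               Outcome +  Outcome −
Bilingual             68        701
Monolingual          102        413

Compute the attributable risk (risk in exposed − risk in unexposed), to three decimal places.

-0.110

Cells: a = 68, b = 701, c = 102, d = 413.
Risk in exposed = 68/769 = 0.088427; risk in unexposed = 102/515 = 0.198058.
Risk difference = 0.088427 − 0.198058 = -0.109632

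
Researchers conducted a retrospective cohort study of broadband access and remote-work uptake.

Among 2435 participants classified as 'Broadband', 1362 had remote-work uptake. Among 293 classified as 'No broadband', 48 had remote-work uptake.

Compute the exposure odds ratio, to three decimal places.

6.479

From the description: a = 1362, b = 1073, c = 48, d = 245.
OR = (a·d)/(b·c) = (1362 × 245) / (1073 × 48) = 333690 / 51504 = 6.47891
The odds of remote-work uptake are about 6.48 times as high in the broadband group.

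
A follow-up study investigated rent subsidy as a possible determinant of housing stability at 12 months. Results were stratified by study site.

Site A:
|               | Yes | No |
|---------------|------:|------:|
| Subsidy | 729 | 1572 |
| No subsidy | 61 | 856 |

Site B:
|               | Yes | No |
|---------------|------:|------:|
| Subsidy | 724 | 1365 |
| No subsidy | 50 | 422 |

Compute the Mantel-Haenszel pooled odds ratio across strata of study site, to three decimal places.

5.549

OR_MH = Σ(aᵢdᵢ/nᵢ) / Σ(bᵢcᵢ/nᵢ), where nᵢ is the stratum total.
Stratum 1 (Site A): n = 3218; a·d/n = 729·856/3218 = 193.9167; b·c/n = 1572·61/3218 = 29.7986
Stratum 2 (Site B): n = 2561; a·d/n = 724·422/2561 = 119.3003; b·c/n = 1365·50/2561 = 26.6497
OR_MH = (193.9167 + 119.3003) / (29.7986 + 26.6497) = 313.2170 / 56.4484 = 5.54873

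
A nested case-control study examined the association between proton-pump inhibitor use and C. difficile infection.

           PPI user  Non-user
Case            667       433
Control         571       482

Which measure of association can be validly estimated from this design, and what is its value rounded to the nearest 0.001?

Reading the table with exposure as columns: a = 667 (PPI user, case), b = 571 (PPI user, non-case), c = 433 (Non-user, case), d = 482.
This is a nested case-control study: participants were sampled on outcome status, so risks in the source population cannot be estimated directly — relative risk is not valid here. The odds ratio is the appropriate measure.
OR = (a·d)/(b·c) = (667 × 482) / (571 × 433) = 321494 / 247243 = 1.30032

1.300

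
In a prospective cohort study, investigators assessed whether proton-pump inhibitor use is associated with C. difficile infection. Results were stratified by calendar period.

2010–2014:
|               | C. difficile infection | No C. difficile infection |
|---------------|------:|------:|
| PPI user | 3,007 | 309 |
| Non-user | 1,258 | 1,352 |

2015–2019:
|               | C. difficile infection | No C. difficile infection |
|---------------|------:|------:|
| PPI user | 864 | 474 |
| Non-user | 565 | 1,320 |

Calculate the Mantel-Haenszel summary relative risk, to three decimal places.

RR_MH = Σ(aᵢ·n₀ᵢ/nᵢ) / Σ(cᵢ·n₁ᵢ/nᵢ), with n₁ᵢ = aᵢ+bᵢ (exposed), n₀ᵢ = cᵢ+dᵢ (unexposed), nᵢ = n₁ᵢ+n₀ᵢ.
Stratum 1 (2010–2014): n₁ = 3316, n₀ = 2610, n = 5926; a·n₀/n = 3007·2610/5926 = 1324.3790; c·n₁/n = 1258·3316/5926 = 703.9366
Stratum 2 (2015–2019): n₁ = 1338, n₀ = 1885, n = 3223; a·n₀/n = 864·1885/3223 = 505.3180; c·n₁/n = 565·1338/3223 = 234.5548
RR_MH = (1324.3790 + 505.3180) / (703.9366 + 234.5548) = 1829.6970 / 938.4913 = 1.94962

1.950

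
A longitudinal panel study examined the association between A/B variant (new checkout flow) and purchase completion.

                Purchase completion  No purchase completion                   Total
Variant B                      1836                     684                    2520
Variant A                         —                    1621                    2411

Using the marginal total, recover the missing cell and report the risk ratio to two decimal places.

2.22

The missing cell is in the unexposed row: 2411 − 1621 = 790.
So a = 1836, b = 684, c = 790, d = 1621.
RR = [a/(a+b)] / [c/(c+d)] = (1836/2520) / (790/2411) = 0.72857/0.32766 = 2.22353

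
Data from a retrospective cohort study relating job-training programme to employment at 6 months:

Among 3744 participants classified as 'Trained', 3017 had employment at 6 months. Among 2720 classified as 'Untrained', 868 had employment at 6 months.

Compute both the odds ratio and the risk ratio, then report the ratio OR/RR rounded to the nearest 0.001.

From the description: a = 3017, b = 727, c = 868, d = 1852.
OR = (3017·1852)/(727·868) = 5587484/631036 = 8.85446
Risk in exposed = 3017/3744 = 0.80582; risk in unexposed = 868/2720 = 0.31912; RR = 2.52516
OR/RR = 8.85446 / 2.52516 = 3.50650
The outcome is not rare, so the OR lies further from 1 than the RR.

3.506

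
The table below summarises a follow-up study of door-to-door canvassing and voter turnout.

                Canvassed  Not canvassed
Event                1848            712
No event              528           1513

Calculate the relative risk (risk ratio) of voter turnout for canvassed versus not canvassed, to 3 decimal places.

2.431

Reading the table with exposure as columns: a = 1848 (Canvassed, case), b = 528 (Canvassed, non-case), c = 712 (Not canvassed, case), d = 1513.
Risk in exposed = 1848/2376 = 0.77778; risk in unexposed = 712/2225 = 0.32000.
RR = 0.77778 / 0.32000 = 2.43056
The risk among the exposed is 2.43 times that among the unexposed.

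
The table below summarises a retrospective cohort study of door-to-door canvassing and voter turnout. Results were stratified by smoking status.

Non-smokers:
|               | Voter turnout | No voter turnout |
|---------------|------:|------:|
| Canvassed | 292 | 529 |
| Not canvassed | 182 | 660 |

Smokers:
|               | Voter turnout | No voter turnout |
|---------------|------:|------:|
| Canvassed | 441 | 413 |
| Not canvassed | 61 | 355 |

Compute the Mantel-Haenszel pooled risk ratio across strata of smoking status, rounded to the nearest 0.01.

RR_MH = Σ(aᵢ·n₀ᵢ/nᵢ) / Σ(cᵢ·n₁ᵢ/nᵢ), with n₁ᵢ = aᵢ+bᵢ (exposed), n₀ᵢ = cᵢ+dᵢ (unexposed), nᵢ = n₁ᵢ+n₀ᵢ.
Stratum 1 (Non-smokers): n₁ = 821, n₀ = 842, n = 1663; a·n₀/n = 292·842/1663 = 147.8437; c·n₁/n = 182·821/1663 = 89.8509
Stratum 2 (Smokers): n₁ = 854, n₀ = 416, n = 1270; a·n₀/n = 441·416/1270 = 144.4535; c·n₁/n = 61·854/1270 = 41.0189
RR_MH = (147.8437 + 144.4535) / (89.8509 + 41.0189) = 292.2972 / 130.8698 = 2.23350

2.23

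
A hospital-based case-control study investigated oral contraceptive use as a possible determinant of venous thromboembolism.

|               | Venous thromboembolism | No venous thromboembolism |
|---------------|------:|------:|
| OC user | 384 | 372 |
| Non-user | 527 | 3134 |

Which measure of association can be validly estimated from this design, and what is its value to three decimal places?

6.139

Cells: a = 384, b = 372, c = 527, d = 3134.
This is a hospital-based case-control study: participants were sampled on outcome status, so risks in the source population cannot be estimated directly — relative risk is not valid here. The odds ratio is the appropriate measure.
OR = (a·d)/(b·c) = (384 × 3134) / (372 × 527) = 1203456 / 196044 = 6.13870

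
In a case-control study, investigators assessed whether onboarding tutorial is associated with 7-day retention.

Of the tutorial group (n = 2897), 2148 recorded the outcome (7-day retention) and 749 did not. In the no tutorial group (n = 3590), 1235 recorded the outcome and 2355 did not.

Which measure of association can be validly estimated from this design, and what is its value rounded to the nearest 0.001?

From the description: a = 2148, b = 749, c = 1235, d = 2355.
This is a case-control study: participants were sampled on outcome status, so risks in the source population cannot be estimated directly — relative risk is not valid here. The odds ratio is the appropriate measure.
OR = (a·d)/(b·c) = (2148 × 2355) / (749 × 1235) = 5058540 / 925015 = 5.46860

5.469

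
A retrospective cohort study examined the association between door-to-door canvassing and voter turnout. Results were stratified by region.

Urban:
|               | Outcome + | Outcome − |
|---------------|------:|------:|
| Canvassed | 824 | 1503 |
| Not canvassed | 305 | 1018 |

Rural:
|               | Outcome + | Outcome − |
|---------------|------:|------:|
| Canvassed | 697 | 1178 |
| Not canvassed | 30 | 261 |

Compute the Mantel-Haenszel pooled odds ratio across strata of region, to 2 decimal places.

2.21

OR_MH = Σ(aᵢdᵢ/nᵢ) / Σ(bᵢcᵢ/nᵢ), where nᵢ is the stratum total.
Stratum 1 (Urban): n = 3650; a·d/n = 824·1018/3650 = 229.8170; b·c/n = 1503·305/3650 = 125.5932
Stratum 2 (Rural): n = 2166; a·d/n = 697·261/2166 = 83.9875; b·c/n = 1178·30/2166 = 16.3158
OR_MH = (229.8170 + 83.9875) / (125.5932 + 16.3158) = 313.8045 / 141.9089 = 2.21131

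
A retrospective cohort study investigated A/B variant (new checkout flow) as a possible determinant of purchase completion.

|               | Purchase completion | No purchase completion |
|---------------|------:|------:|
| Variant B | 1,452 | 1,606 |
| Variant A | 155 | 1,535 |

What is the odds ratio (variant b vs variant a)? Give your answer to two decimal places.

8.95

Cells: a = 1452, b = 1606, c = 155, d = 1535.
OR = (a·d)/(b·c) = (1452 × 1535) / (1606 × 155) = 2228820 / 248930 = 8.95360
The odds of purchase completion are about 8.95 times as high in the variant b group.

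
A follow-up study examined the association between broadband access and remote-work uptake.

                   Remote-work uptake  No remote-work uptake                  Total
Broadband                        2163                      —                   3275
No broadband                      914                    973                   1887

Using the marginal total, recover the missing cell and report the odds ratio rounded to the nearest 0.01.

The missing cell is in the exposed row: 3275 − 2163 = 1112.
So a = 2163, b = 1112, c = 914, d = 973.
OR = (a·d)/(b·c) = (2163 × 973) / (1112 × 914) = 2104599 / 1016368 = 2.07071

2.07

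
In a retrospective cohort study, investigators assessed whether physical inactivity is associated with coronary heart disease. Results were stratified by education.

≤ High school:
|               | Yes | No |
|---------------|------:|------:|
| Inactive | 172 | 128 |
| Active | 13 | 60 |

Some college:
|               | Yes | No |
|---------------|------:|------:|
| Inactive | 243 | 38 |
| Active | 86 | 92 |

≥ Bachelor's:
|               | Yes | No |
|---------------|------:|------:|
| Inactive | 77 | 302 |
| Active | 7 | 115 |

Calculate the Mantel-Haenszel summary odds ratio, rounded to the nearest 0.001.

OR_MH = Σ(aᵢdᵢ/nᵢ) / Σ(bᵢcᵢ/nᵢ), where nᵢ is the stratum total.
Stratum 1 (≤ High school): n = 373; a·d/n = 172·60/373 = 27.6676; b·c/n = 128·13/373 = 4.4611
Stratum 2 (Some college): n = 459; a·d/n = 243·92/459 = 48.7059; b·c/n = 38·86/459 = 7.1198
Stratum 3 (≥ Bachelor's): n = 501; a·d/n = 77·115/501 = 17.6747; b·c/n = 302·7/501 = 4.2196
OR_MH = (27.6676 + 48.7059 + 17.6747) / (4.4611 + 7.1198 + 4.2196) = 94.0481 / 15.8005 = 5.95222

5.952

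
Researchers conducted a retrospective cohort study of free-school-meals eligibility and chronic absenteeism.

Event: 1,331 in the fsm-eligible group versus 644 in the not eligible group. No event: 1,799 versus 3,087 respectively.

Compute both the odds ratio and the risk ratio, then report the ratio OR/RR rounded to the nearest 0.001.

From the description: a = 1331, b = 1799, c = 644, d = 3087.
OR = (1331·3087)/(1799·644) = 4108797/1158556 = 3.54648
Risk in exposed = 1331/3130 = 0.42524; risk in unexposed = 644/3731 = 0.17261; RR = 2.46362
OR/RR = 3.54648 / 2.46362 = 1.43954
The outcome is not rare, so the OR lies further from 1 than the RR.

1.440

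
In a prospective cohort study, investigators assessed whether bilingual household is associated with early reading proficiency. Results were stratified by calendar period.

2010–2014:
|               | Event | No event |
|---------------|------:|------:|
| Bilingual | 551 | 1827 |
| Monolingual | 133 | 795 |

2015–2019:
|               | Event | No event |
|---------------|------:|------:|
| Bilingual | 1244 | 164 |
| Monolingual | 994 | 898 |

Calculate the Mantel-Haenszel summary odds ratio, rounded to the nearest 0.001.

OR_MH = Σ(aᵢdᵢ/nᵢ) / Σ(bᵢcᵢ/nᵢ), where nᵢ is the stratum total.
Stratum 1 (2010–2014): n = 3306; a·d/n = 551·795/3306 = 132.5000; b·c/n = 1827·133/3306 = 73.5000
Stratum 2 (2015–2019): n = 3300; a·d/n = 1244·898/3300 = 338.5188; b·c/n = 164·994/3300 = 49.3988
OR_MH = (132.5000 + 338.5188) / (73.5000 + 49.3988) = 471.0188 / 122.8988 = 3.83257

3.833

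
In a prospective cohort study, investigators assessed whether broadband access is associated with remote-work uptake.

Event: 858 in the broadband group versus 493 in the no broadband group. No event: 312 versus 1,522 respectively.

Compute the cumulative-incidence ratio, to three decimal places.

2.997

From the description: a = 858, b = 312, c = 493, d = 1522.
Risk in exposed = 858/1170 = 0.73333; risk in unexposed = 493/2015 = 0.24467.
RR = 0.73333 / 0.24467 = 2.99730
The risk among the exposed is 3.00 times that among the unexposed.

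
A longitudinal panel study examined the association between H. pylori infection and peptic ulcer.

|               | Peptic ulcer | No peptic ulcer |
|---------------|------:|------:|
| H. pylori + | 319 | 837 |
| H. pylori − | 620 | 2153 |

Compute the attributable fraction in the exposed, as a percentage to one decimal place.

Cells: a = 319, b = 837, c = 620, d = 2153.
Risk in exposed = 319/1156 = 0.27595; risk in unexposed = 620/2773 = 0.22358.
RR = 0.27595/0.22358 = 1.23422
AR% = (RR − 1)/RR × 100 = (1.23422 − 1)/1.23422 × 100 = 18.9769%

19.0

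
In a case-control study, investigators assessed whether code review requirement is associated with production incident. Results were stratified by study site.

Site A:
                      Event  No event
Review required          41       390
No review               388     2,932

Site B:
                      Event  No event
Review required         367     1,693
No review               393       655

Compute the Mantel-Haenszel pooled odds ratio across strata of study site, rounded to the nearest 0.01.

OR_MH = Σ(aᵢdᵢ/nᵢ) / Σ(bᵢcᵢ/nᵢ), where nᵢ is the stratum total.
Stratum 1 (Site A): n = 3751; a·d/n = 41·2932/3751 = 32.0480; b·c/n = 390·388/3751 = 40.3412
Stratum 2 (Site B): n = 3108; a·d/n = 367·655/3108 = 77.3440; b·c/n = 1693·393/3108 = 214.0763
OR_MH = (32.0480 + 77.3440) / (40.3412 + 214.0763) = 109.3919 / 254.4175 = 0.42997

0.43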